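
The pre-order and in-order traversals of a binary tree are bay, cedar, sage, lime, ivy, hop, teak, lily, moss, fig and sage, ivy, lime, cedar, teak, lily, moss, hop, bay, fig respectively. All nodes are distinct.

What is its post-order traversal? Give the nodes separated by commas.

ivy, lime, sage, moss, lily, teak, hop, cedar, fig, bay

The first element of pre-order is the root; it splits in-order into left and right subtrees.
Root bay: left subtree has 8 nodes {sage, ivy, lime, cedar, teak, lily, moss, hop}, right has 1 {fig}.
  Root cedar: left subtree has 3 nodes {sage, ivy, lime}, right has 4 {teak, lily, moss, hop}.
    Root sage: left subtree has 0 nodes { }, right has 2 {ivy, lime}.
      Root lime: left subtree has 1 node {ivy}, right has 0 { }.
    Root hop: left subtree has 3 nodes {teak, lily, moss}, right has 0 { }.
      Root teak: left subtree has 0 nodes { }, right has 2 {lily, moss}.
        Root lily: left subtree has 0 nodes { }, right has 1 {moss}.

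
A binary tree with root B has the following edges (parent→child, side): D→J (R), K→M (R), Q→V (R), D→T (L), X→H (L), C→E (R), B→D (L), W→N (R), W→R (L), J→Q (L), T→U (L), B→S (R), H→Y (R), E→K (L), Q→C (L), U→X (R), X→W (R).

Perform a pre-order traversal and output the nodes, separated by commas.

Pre-order visits the node, then its left subtree, then its right subtree.
Visit B.
At B: go left to D.
  Visit D.
  At D: go left to T.
    Visit T.
    At T: go left to U.
      Visit U.
      At U: no left child.
      At U: go right to X.
        Visit X.
        At X: go left to H.
          Visit H.
          At H: no left child.
          At H: go right to Y.
            Y is a leaf — visit Y.
        At X: go right to W.
          Visit W.
          At W: go left to R.
            R is a leaf — visit R.
          At W: go right to N.
            N is a leaf — visit N.
    At T: no right child.
  At D: go right to J.
    Visit J.
    At J: go left to Q.
      Visit Q.
      At Q: go left to C.
        Visit C.
        At C: no left child.
        At C: go right to E.
          Visit E.
          At E: go left to K.
            Visit K.
            At K: no left child.
            At K: go right to M.
              M is a leaf — visit M.
          At E: no right child.
      At Q: go right to V.
        V is a leaf — visit V.
    At J: no right child.
At B: go right to S.
  S is a leaf — visit S.

B, D, T, U, X, H, Y, W, R, N, J, Q, C, E, K, M, V, S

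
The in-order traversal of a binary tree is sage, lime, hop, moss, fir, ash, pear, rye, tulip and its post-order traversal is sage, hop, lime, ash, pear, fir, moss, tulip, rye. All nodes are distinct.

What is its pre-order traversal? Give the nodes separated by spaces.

The last element of post-order is the root; it splits in-order into left and right subtrees.
Root rye: left subtree has 7 nodes {sage, lime, hop, moss, fir, ash, pear}, right has 1 {tulip}.
  Root moss: left subtree has 3 nodes {sage, lime, hop}, right has 3 {fir, ash, pear}.
    Root lime: left subtree has 1 node {sage}, right has 1 {hop}.
    Root fir: left subtree has 0 nodes { }, right has 2 {ash, pear}.
      Root pear: left subtree has 1 node {ash}, right has 0 { }.

rye moss lime sage hop fir pear ash tulip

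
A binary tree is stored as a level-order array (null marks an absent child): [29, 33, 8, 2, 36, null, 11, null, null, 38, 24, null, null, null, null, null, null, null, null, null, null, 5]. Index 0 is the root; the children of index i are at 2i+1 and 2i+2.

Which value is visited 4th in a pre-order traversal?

36

Pre-order visits the node, then its left subtree, then its right subtree.
Visit 29.
At 29: go left to 33.
  Visit 33.
  At 33: go left to 2.
    2 is a leaf — visit 2.
  At 33: go right to 36.
    Visit 36.
    At 36: go left to 38.
      38 is a leaf — visit 38.
    At 36: go right to 24.
      Visit 24.
      At 24: go left to 5.
        5 is a leaf — visit 5.
      At 24: no right child.
At 29: go right to 8.
  Visit 8.
  At 8: no left child.
  At 8: go right to 11.
    11 is a leaf — visit 11.
Full pre-order sequence: 29, 33, 2, 36, 38, 24, 5, 8, 11.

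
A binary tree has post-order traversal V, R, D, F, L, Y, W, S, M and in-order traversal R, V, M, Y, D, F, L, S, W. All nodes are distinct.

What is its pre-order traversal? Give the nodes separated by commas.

The last element of post-order is the root; it splits in-order into left and right subtrees.
Root M: left subtree has 2 nodes {R, V}, right has 6 {Y, D, F, L, S, W}.
  Root R: left subtree has 0 nodes { }, right has 1 {V}.
  Root S: left subtree has 4 nodes {Y, D, F, L}, right has 1 {W}.
    Root Y: left subtree has 0 nodes { }, right has 3 {D, F, L}.
      Root L: left subtree has 2 nodes {D, F}, right has 0 { }.
        Root F: left subtree has 1 node {D}, right has 0 { }.

M, R, V, S, Y, L, F, D, W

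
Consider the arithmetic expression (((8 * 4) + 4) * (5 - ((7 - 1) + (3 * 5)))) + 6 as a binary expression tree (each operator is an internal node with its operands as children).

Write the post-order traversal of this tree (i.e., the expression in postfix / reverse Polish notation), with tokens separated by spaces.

8 4 * 4 + 5 7 1 - 3 5 * + - * 6 +

Post-order on an expression tree gives postfix notation: for each operator, emit left operand, right operand, then the operator.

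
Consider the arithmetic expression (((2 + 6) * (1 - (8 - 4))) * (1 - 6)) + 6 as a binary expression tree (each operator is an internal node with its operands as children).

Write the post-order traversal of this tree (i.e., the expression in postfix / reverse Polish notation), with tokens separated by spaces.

2 6 + 1 8 4 - - * 1 6 - * 6 +

Post-order on an expression tree gives postfix notation: for each operator, emit left operand, right operand, then the operator.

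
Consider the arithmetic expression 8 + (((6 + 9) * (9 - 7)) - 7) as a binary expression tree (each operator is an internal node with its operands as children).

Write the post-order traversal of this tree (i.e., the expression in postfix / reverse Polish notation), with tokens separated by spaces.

8 6 9 + 9 7 - * 7 - +

Post-order on an expression tree gives postfix notation: for each operator, emit left operand, right operand, then the operator.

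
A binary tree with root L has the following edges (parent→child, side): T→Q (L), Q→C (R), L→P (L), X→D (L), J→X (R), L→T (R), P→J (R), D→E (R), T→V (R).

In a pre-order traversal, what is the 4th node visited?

X

Pre-order visits the node, then its left subtree, then its right subtree.
Visit L.
At L: go left to P.
  Visit P.
  At P: no left child.
  At P: go right to J.
    Visit J.
    At J: no left child.
    At J: go right to X.
      Visit X.
      At X: go left to D.
        Visit D.
        At D: no left child.
        At D: go right to E.
          E is a leaf — visit E.
      At X: no right child.
At L: go right to T.
  Visit T.
  At T: go left to Q.
    Visit Q.
    At Q: no left child.
    At Q: go right to C.
      C is a leaf — visit C.
  At T: go right to V.
    V is a leaf — visit V.
Full pre-order sequence: L, P, J, X, D, E, T, Q, C, V.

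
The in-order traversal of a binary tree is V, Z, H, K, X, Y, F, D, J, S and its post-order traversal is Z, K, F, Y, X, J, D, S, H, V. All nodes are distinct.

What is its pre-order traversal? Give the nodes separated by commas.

The last element of post-order is the root; it splits in-order into left and right subtrees.
Root V: left subtree has 0 nodes { }, right has 9 {Z, H, K, X, Y, F, D, J, S}.
  Root H: left subtree has 1 node {Z}, right has 7 {K, X, Y, F, D, J, S}.
    Root S: left subtree has 6 nodes {K, X, Y, F, D, J}, right has 0 { }.
      Root D: left subtree has 4 nodes {K, X, Y, F}, right has 1 {J}.
        Root X: left subtree has 1 node {K}, right has 2 {Y, F}.
          Root Y: left subtree has 0 nodes { }, right has 1 {F}.

V, H, Z, S, D, X, K, Y, F, J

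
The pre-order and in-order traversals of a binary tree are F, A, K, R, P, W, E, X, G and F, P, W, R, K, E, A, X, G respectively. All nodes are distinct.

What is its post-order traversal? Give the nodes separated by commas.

The first element of pre-order is the root; it splits in-order into left and right subtrees.
Root F: left subtree has 0 nodes { }, right has 8 {P, W, R, K, E, A, X, G}.
  Root A: left subtree has 5 nodes {P, W, R, K, E}, right has 2 {X, G}.
    Root K: left subtree has 3 nodes {P, W, R}, right has 1 {E}.
      Root R: left subtree has 2 nodes {P, W}, right has 0 { }.
        Root P: left subtree has 0 nodes { }, right has 1 {W}.
    Root X: left subtree has 0 nodes { }, right has 1 {G}.

W, P, R, E, K, G, X, A, F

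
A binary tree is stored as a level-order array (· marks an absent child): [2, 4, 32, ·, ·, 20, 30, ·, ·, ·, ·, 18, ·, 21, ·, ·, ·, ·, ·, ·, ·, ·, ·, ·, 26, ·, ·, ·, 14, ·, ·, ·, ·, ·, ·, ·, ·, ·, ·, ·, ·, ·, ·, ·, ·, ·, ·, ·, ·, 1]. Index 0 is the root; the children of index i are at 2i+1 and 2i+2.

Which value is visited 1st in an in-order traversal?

In-order visits the left subtree, then the node, then the right subtree.
At 2: go left to 4.
  4 is a leaf — visit 4.
Visit 2.
At 2: go right to 32.
  At 32: go left to 20.
    At 20: go left to 18.
      At 18: no left child.
      Visit 18.
      At 18: go right to 26.
        At 26: go left to 1.
          1 is a leaf — visit 1.
        Visit 26.
        At 26: no right child.
    Visit 20.
    At 20: no right child.
  Visit 32.
  At 32: go right to 30.
    At 30: go left to 21.
      At 21: no left child.
      Visit 21.
      At 21: go right to 14.
        14 is a leaf — visit 14.
    Visit 30.
    At 30: no right child.
Full in-order sequence: 4, 2, 18, 1, 26, 20, 32, 21, 14, 30.

4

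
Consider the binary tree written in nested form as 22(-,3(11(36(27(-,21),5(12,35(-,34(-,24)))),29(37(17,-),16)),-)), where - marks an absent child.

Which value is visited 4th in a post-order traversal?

24

Post-order visits the left subtree, then the right subtree, then the node.
At 22: no left child.
At 22: go right to 3.
  At 3: go left to 11.
    At 11: go left to 36.
      At 36: go left to 27.
        At 27: no left child.
        At 27: go right to 21.
          21 is a leaf — visit 21.
        Visit 27.
      At 36: go right to 5.
        At 5: go left to 12.
          12 is a leaf — visit 12.
        At 5: go right to 35.
          At 35: no left child.
          At 35: go right to 34.
            At 34: no left child.
            At 34: go right to 24.
              24 is a leaf — visit 24.
            Visit 34.
          Visit 35.
        Visit 5.
      Visit 36.
    At 11: go right to 29.
      At 29: go left to 37.
        At 37: go left to 17.
          17 is a leaf — visit 17.
        At 37: no right child.
        Visit 37.
      At 29: go right to 16.
        16 is a leaf — visit 16.
      Visit 29.
    Visit 11.
  At 3: no right child.
  Visit 3.
Visit 22.
Full post-order sequence: 21, 27, 12, 24, 34, 35, 5, 36, 17, 37, 16, 29, 11, 3, 22.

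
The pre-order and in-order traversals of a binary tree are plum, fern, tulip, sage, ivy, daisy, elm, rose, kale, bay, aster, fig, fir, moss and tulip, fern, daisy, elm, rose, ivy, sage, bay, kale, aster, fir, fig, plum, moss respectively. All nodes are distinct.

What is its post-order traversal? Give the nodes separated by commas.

The first element of pre-order is the root; it splits in-order into left and right subtrees.
Root plum: left subtree has 12 nodes {tulip, fern, daisy, elm, rose, ivy, sage, bay, kale, aster, fir, fig}, right has 1 {moss}.
  Root fern: left subtree has 1 node {tulip}, right has 10 {daisy, elm, rose, ivy, sage, bay, kale, aster, fir, fig}.
    Root sage: left subtree has 4 nodes {daisy, elm, rose, ivy}, right has 5 {bay, kale, aster, fir, fig}.
      Root ivy: left subtree has 3 nodes {daisy, elm, rose}, right has 0 { }.
        Root daisy: left subtree has 0 nodes { }, right has 2 {elm, rose}.
          Root elm: left subtree has 0 nodes { }, right has 1 {rose}.
      Root kale: left subtree has 1 node {bay}, right has 3 {aster, fir, fig}.
        Root aster: left subtree has 0 nodes { }, right has 2 {fir, fig}.
          Root fig: left subtree has 1 node {fir}, right has 0 { }.

tulip, rose, elm, daisy, ivy, bay, fir, fig, aster, kale, sage, fern, moss, plum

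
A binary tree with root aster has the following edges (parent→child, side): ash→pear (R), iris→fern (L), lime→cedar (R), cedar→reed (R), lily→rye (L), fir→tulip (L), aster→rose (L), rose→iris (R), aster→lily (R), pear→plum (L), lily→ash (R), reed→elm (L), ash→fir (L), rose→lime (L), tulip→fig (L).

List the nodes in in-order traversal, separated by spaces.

In-order visits the left subtree, then the node, then the right subtree.
At aster: go left to rose.
  At rose: go left to lime.
    At lime: no left child.
    Visit lime.
    At lime: go right to cedar.
      At cedar: no left child.
      Visit cedar.
      At cedar: go right to reed.
        At reed: go left to elm.
          elm is a leaf — visit elm.
        Visit reed.
        At reed: no right child.
  Visit rose.
  At rose: go right to iris.
    At iris: go left to fern.
      fern is a leaf — visit fern.
    Visit iris.
    At iris: no right child.
Visit aster.
At aster: go right to lily.
  At lily: go left to rye.
    rye is a leaf — visit rye.
  Visit lily.
  At lily: go right to ash.
    At ash: go left to fir.
      At fir: go left to tulip.
        At tulip: go left to fig.
          fig is a leaf — visit fig.
        Visit tulip.
        At tulip: no right child.
      Visit fir.
      At fir: no right child.
    Visit ash.
    At ash: go right to pear.
      At pear: go left to plum.
        plum is a leaf — visit plum.
      Visit pear.
      At pear: no right child.

lime cedar elm reed rose fern iris aster rye lily fig tulip fir ash plum pear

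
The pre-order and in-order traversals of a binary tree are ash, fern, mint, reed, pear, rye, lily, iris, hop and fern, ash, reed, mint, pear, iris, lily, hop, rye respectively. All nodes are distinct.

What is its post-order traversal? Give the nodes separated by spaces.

fern reed iris hop lily rye pear mint ash

The first element of pre-order is the root; it splits in-order into left and right subtrees.
Root ash: left subtree has 1 node {fern}, right has 7 {reed, mint, pear, iris, lily, hop, rye}.
  Root mint: left subtree has 1 node {reed}, right has 5 {pear, iris, lily, hop, rye}.
    Root pear: left subtree has 0 nodes { }, right has 4 {iris, lily, hop, rye}.
      Root rye: left subtree has 3 nodes {iris, lily, hop}, right has 0 { }.
        Root lily: left subtree has 1 node {iris}, right has 1 {hop}.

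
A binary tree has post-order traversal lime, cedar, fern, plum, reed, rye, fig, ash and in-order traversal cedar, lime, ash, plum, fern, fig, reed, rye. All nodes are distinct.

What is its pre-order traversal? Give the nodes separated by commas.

ash, cedar, lime, fig, plum, fern, rye, reed

The last element of post-order is the root; it splits in-order into left and right subtrees.
Root ash: left subtree has 2 nodes {cedar, lime}, right has 5 {plum, fern, fig, reed, rye}.
  Root cedar: left subtree has 0 nodes { }, right has 1 {lime}.
  Root fig: left subtree has 2 nodes {plum, fern}, right has 2 {reed, rye}.
    Root plum: left subtree has 0 nodes { }, right has 1 {fern}.
    Root rye: left subtree has 1 node {reed}, right has 0 { }.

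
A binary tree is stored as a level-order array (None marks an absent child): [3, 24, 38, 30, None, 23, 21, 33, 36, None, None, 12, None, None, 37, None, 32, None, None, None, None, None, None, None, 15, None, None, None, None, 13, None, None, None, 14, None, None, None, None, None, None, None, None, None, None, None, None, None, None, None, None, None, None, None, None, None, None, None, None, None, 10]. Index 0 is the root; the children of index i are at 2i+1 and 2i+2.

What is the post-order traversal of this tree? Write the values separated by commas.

14, 32, 33, 36, 30, 24, 15, 12, 23, 10, 13, 37, 21, 38, 3

Post-order visits the left subtree, then the right subtree, then the node.
At 3: go left to 24.
  At 24: go left to 30.
    At 30: go left to 33.
      At 33: no left child.
      At 33: go right to 32.
        At 32: go left to 14.
          14 is a leaf — visit 14.
        At 32: no right child.
        Visit 32.
      Visit 33.
    At 30: go right to 36.
      36 is a leaf — visit 36.
    Visit 30.
  At 24: no right child.
  Visit 24.
At 3: go right to 38.
  At 38: go left to 23.
    At 23: go left to 12.
      At 12: no left child.
      At 12: go right to 15.
        15 is a leaf — visit 15.
      Visit 12.
    At 23: no right child.
    Visit 23.
  At 38: go right to 21.
    At 21: no left child.
    At 21: go right to 37.
      At 37: go left to 13.
        At 13: go left to 10.
          10 is a leaf — visit 10.
        At 13: no right child.
        Visit 13.
      At 37: no right child.
      Visit 37.
    Visit 21.
  Visit 38.
Visit 3.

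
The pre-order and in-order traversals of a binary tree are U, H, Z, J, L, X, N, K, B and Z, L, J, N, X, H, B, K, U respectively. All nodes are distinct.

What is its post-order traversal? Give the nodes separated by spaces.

The first element of pre-order is the root; it splits in-order into left and right subtrees.
Root U: left subtree has 8 nodes {Z, L, J, N, X, H, B, K}, right has 0 { }.
  Root H: left subtree has 5 nodes {Z, L, J, N, X}, right has 2 {B, K}.
    Root Z: left subtree has 0 nodes { }, right has 4 {L, J, N, X}.
      Root J: left subtree has 1 node {L}, right has 2 {N, X}.
        Root X: left subtree has 1 node {N}, right has 0 { }.
    Root K: left subtree has 1 node {B}, right has 0 { }.

L N X J Z B K H U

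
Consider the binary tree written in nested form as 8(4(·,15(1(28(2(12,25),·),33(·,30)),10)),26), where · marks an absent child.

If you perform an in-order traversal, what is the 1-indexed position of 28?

5

In-order visits the left subtree, then the node, then the right subtree.
At 8: go left to 4.
  At 4: no left child.
  Visit 4.
  At 4: go right to 15.
    At 15: go left to 1.
      At 1: go left to 28.
        At 28: go left to 2.
          At 2: go left to 12.
            12 is a leaf — visit 12.
          Visit 2.
          At 2: go right to 25.
            25 is a leaf — visit 25.
        Visit 28.
        At 28: no right child.
      Visit 1.
      At 1: go right to 33.
        At 33: no left child.
        Visit 33.
        At 33: go right to 30.
          30 is a leaf — visit 30.
    Visit 15.
    At 15: go right to 10.
      10 is a leaf — visit 10.
Visit 8.
At 8: go right to 26.
  26 is a leaf — visit 26.
Full in-order sequence: 4, 12, 2, 25, 28, 1, 33, 30, 15, 10, 8, 26.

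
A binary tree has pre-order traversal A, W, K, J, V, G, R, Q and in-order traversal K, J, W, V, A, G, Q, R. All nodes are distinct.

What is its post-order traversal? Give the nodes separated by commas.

J, K, V, W, Q, R, G, A

The first element of pre-order is the root; it splits in-order into left and right subtrees.
Root A: left subtree has 4 nodes {K, J, W, V}, right has 3 {G, Q, R}.
  Root W: left subtree has 2 nodes {K, J}, right has 1 {V}.
    Root K: left subtree has 0 nodes { }, right has 1 {J}.
  Root G: left subtree has 0 nodes { }, right has 2 {Q, R}.
    Root R: left subtree has 1 node {Q}, right has 0 { }.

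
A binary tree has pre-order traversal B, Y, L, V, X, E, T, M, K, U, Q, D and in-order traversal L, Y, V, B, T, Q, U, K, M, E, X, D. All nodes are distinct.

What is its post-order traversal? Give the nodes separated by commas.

The first element of pre-order is the root; it splits in-order into left and right subtrees.
Root B: left subtree has 3 nodes {L, Y, V}, right has 8 {T, Q, U, K, M, E, X, D}.
  Root Y: left subtree has 1 node {L}, right has 1 {V}.
  Root X: left subtree has 6 nodes {T, Q, U, K, M, E}, right has 1 {D}.
    Root E: left subtree has 5 nodes {T, Q, U, K, M}, right has 0 { }.
      Root T: left subtree has 0 nodes { }, right has 4 {Q, U, K, M}.
        Root M: left subtree has 3 nodes {Q, U, K}, right has 0 { }.
          Root K: left subtree has 2 nodes {Q, U}, right has 0 { }.
            Root U: left subtree has 1 node {Q}, right has 0 { }.

L, V, Y, Q, U, K, M, T, E, D, X, B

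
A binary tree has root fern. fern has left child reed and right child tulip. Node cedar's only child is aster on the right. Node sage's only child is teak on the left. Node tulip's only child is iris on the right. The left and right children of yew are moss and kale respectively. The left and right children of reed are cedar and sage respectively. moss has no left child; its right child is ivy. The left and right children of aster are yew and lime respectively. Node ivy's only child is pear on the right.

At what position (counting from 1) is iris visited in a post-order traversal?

12

Post-order visits the left subtree, then the right subtree, then the node.
At fern: go left to reed.
  At reed: go left to cedar.
    At cedar: no left child.
    At cedar: go right to aster.
      At aster: go left to yew.
        At yew: go left to moss.
          At moss: no left child.
          At moss: go right to ivy.
            At ivy: no left child.
            At ivy: go right to pear.
              pear is a leaf — visit pear.
            Visit ivy.
          Visit moss.
        At yew: go right to kale.
          kale is a leaf — visit kale.
        Visit yew.
      At aster: go right to lime.
        lime is a leaf — visit lime.
      Visit aster.
    Visit cedar.
  At reed: go right to sage.
    At sage: go left to teak.
      teak is a leaf — visit teak.
    At sage: no right child.
    Visit sage.
  Visit reed.
At fern: go right to tulip.
  At tulip: no left child.
  At tulip: go right to iris.
    iris is a leaf — visit iris.
  Visit tulip.
Visit fern.
Full post-order sequence: pear, ivy, moss, kale, yew, lime, aster, cedar, teak, sage, reed, iris, tulip, fern.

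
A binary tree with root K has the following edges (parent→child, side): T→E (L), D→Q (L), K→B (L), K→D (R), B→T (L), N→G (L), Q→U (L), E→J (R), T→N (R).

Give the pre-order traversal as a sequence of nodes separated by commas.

K, B, T, E, J, N, G, D, Q, U

Pre-order visits the node, then its left subtree, then its right subtree.
Visit K.
At K: go left to B.
  Visit B.
  At B: go left to T.
    Visit T.
    At T: go left to E.
      Visit E.
      At E: no left child.
      At E: go right to J.
        J is a leaf — visit J.
    At T: go right to N.
      Visit N.
      At N: go left to G.
        G is a leaf — visit G.
      At N: no right child.
  At B: no right child.
At K: go right to D.
  Visit D.
  At D: go left to Q.
    Visit Q.
    At Q: go left to U.
      U is a leaf — visit U.
    At Q: no right child.
  At D: no right child.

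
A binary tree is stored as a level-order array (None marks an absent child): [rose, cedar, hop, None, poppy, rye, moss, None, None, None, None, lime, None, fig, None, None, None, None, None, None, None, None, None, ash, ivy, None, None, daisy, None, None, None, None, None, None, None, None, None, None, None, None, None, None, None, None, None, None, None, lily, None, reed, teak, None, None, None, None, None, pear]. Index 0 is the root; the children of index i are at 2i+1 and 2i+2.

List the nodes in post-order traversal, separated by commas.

poppy, cedar, lily, ash, reed, teak, ivy, lime, rye, pear, daisy, fig, moss, hop, rose

Post-order visits the left subtree, then the right subtree, then the node.
At rose: go left to cedar.
  At cedar: no left child.
  At cedar: go right to poppy.
    poppy is a leaf — visit poppy.
  Visit cedar.
At rose: go right to hop.
  At hop: go left to rye.
    At rye: go left to lime.
      At lime: go left to ash.
        At ash: go left to lily.
          lily is a leaf — visit lily.
        At ash: no right child.
        Visit ash.
      At lime: go right to ivy.
        At ivy: go left to reed.
          reed is a leaf — visit reed.
        At ivy: go right to teak.
          teak is a leaf — visit teak.
        Visit ivy.
      Visit lime.
    At rye: no right child.
    Visit rye.
  At hop: go right to moss.
    At moss: go left to fig.
      At fig: go left to daisy.
        At daisy: no left child.
        At daisy: go right to pear.
          pear is a leaf — visit pear.
        Visit daisy.
      At fig: no right child.
      Visit fig.
    At moss: no right child.
    Visit moss.
  Visit hop.
Visit rose.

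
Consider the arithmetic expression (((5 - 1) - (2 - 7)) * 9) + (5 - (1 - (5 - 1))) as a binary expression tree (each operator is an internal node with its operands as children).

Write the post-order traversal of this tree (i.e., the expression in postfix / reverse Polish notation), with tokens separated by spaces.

5 1 - 2 7 - - 9 * 5 1 5 1 - - - +

Post-order on an expression tree gives postfix notation: for each operator, emit left operand, right operand, then the operator.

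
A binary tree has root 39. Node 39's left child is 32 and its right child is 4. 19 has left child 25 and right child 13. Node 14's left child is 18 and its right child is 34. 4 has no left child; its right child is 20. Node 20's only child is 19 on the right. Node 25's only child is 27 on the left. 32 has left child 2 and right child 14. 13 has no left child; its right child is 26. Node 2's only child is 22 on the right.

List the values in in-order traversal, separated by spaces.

2 22 32 18 14 34 39 4 20 27 25 19 13 26

In-order visits the left subtree, then the node, then the right subtree.
At 39: go left to 32.
  At 32: go left to 2.
    At 2: no left child.
    Visit 2.
    At 2: go right to 22.
      22 is a leaf — visit 22.
  Visit 32.
  At 32: go right to 14.
    At 14: go left to 18.
      18 is a leaf — visit 18.
    Visit 14.
    At 14: go right to 34.
      34 is a leaf — visit 34.
Visit 39.
At 39: go right to 4.
  At 4: no left child.
  Visit 4.
  At 4: go right to 20.
    At 20: no left child.
    Visit 20.
    At 20: go right to 19.
      At 19: go left to 25.
        At 25: go left to 27.
          27 is a leaf — visit 27.
        Visit 25.
        At 25: no right child.
      Visit 19.
      At 19: go right to 13.
        At 13: no left child.
        Visit 13.
        At 13: go right to 26.
          26 is a leaf — visit 26.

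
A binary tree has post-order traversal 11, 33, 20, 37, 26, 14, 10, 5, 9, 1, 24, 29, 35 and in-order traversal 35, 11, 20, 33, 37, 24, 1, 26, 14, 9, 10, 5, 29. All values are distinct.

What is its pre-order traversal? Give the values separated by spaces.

The last element of post-order is the root; it splits in-order into left and right subtrees.
Root 35: left subtree has 0 nodes { }, right has 12 {11, 20, 33, 37, 24, 1, 26, 14, 9, 10, 5, 29}.
  Root 29: left subtree has 11 nodes {11, 20, 33, 37, 24, 1, 26, 14, 9, 10, 5}, right has 0 { }.
    Root 24: left subtree has 4 nodes {11, 20, 33, 37}, right has 6 {1, 26, 14, 9, 10, 5}.
      Root 37: left subtree has 3 nodes {11, 20, 33}, right has 0 { }.
        Root 20: left subtree has 1 node {11}, right has 1 {33}.
      Root 1: left subtree has 0 nodes { }, right has 5 {26, 14, 9, 10, 5}.
        Root 9: left subtree has 2 nodes {26, 14}, right has 2 {10, 5}.
          Root 14: left subtree has 1 node {26}, right has 0 { }.
          Root 5: left subtree has 1 node {10}, right has 0 { }.

35 29 24 37 20 11 33 1 9 14 26 5 10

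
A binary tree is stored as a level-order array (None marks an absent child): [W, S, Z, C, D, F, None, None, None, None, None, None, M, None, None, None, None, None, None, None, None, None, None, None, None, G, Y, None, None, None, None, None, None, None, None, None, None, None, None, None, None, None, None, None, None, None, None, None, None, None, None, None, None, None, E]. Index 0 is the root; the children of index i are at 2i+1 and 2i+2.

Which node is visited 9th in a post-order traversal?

Z

Post-order visits the left subtree, then the right subtree, then the node.
At W: go left to S.
  At S: go left to C.
    C is a leaf — visit C.
  At S: go right to D.
    D is a leaf — visit D.
  Visit S.
At W: go right to Z.
  At Z: go left to F.
    At F: no left child.
    At F: go right to M.
      At M: go left to G.
        G is a leaf — visit G.
      At M: go right to Y.
        At Y: no left child.
        At Y: go right to E.
          E is a leaf — visit E.
        Visit Y.
      Visit M.
    Visit F.
  At Z: no right child.
  Visit Z.
Visit W.
Full post-order sequence: C, D, S, G, E, Y, M, F, Z, W.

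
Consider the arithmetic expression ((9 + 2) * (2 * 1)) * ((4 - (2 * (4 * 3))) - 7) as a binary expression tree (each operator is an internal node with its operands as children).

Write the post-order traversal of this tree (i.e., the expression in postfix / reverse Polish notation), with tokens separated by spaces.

Post-order on an expression tree gives postfix notation: for each operator, emit left operand, right operand, then the operator.

9 2 + 2 1 * * 4 2 4 3 * * - 7 - *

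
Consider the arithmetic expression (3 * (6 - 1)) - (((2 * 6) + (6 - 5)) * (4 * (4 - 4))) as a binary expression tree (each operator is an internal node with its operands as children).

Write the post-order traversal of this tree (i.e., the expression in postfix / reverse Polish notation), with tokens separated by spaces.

3 6 1 - * 2 6 * 6 5 - + 4 4 4 - * * -

Post-order on an expression tree gives postfix notation: for each operator, emit left operand, right operand, then the operator.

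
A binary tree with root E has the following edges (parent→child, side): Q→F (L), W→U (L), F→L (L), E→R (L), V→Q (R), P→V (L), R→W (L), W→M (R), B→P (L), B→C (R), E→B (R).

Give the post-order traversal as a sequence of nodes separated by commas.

U, M, W, R, L, F, Q, V, P, C, B, E

Post-order visits the left subtree, then the right subtree, then the node.
At E: go left to R.
  At R: go left to W.
    At W: go left to U.
      U is a leaf — visit U.
    At W: go right to M.
      M is a leaf — visit M.
    Visit W.
  At R: no right child.
  Visit R.
At E: go right to B.
  At B: go left to P.
    At P: go left to V.
      At V: no left child.
      At V: go right to Q.
        At Q: go left to F.
          At F: go left to L.
            L is a leaf — visit L.
          At F: no right child.
          Visit F.
        At Q: no right child.
        Visit Q.
      Visit V.
    At P: no right child.
    Visit P.
  At B: go right to C.
    C is a leaf — visit C.
  Visit B.
Visit E.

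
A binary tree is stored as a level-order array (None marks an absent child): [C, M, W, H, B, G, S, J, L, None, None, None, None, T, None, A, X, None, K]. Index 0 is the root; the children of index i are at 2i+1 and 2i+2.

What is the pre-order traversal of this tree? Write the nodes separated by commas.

Pre-order visits the node, then its left subtree, then its right subtree.
Visit C.
At C: go left to M.
  Visit M.
  At M: go left to H.
    Visit H.
    At H: go left to J.
      Visit J.
      At J: go left to A.
        A is a leaf — visit A.
      At J: go right to X.
        X is a leaf — visit X.
    At H: go right to L.
      Visit L.
      At L: no left child.
      At L: go right to K.
        K is a leaf — visit K.
  At M: go right to B.
    B is a leaf — visit B.
At C: go right to W.
  Visit W.
  At W: go left to G.
    G is a leaf — visit G.
  At W: go right to S.
    Visit S.
    At S: go left to T.
      T is a leaf — visit T.
    At S: no right child.

C, M, H, J, A, X, L, K, B, W, G, S, T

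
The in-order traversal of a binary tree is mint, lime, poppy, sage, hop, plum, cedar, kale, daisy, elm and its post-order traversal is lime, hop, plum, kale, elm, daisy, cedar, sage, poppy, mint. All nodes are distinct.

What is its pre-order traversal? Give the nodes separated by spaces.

The last element of post-order is the root; it splits in-order into left and right subtrees.
Root mint: left subtree has 0 nodes { }, right has 9 {lime, poppy, sage, hop, plum, cedar, kale, daisy, elm}.
  Root poppy: left subtree has 1 node {lime}, right has 7 {sage, hop, plum, cedar, kale, daisy, elm}.
    Root sage: left subtree has 0 nodes { }, right has 6 {hop, plum, cedar, kale, daisy, elm}.
      Root cedar: left subtree has 2 nodes {hop, plum}, right has 3 {kale, daisy, elm}.
        Root plum: left subtree has 1 node {hop}, right has 0 { }.
        Root daisy: left subtree has 1 node {kale}, right has 1 {elm}.

mint poppy lime sage cedar plum hop daisy kale elm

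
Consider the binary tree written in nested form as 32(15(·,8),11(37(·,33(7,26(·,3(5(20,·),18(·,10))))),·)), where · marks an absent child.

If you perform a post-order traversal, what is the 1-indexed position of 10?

Post-order visits the left subtree, then the right subtree, then the node.
At 32: go left to 15.
  At 15: no left child.
  At 15: go right to 8.
    8 is a leaf — visit 8.
  Visit 15.
At 32: go right to 11.
  At 11: go left to 37.
    At 37: no left child.
    At 37: go right to 33.
      At 33: go left to 7.
        7 is a leaf — visit 7.
      At 33: go right to 26.
        At 26: no left child.
        At 26: go right to 3.
          At 3: go left to 5.
            At 5: go left to 20.
              20 is a leaf — visit 20.
            At 5: no right child.
            Visit 5.
          At 3: go right to 18.
            At 18: no left child.
            At 18: go right to 10.
              10 is a leaf — visit 10.
            Visit 18.
          Visit 3.
        Visit 26.
      Visit 33.
    Visit 37.
  At 11: no right child.
  Visit 11.
Visit 32.
Full post-order sequence: 8, 15, 7, 20, 5, 10, 18, 3, 26, 33, 37, 11, 32.

6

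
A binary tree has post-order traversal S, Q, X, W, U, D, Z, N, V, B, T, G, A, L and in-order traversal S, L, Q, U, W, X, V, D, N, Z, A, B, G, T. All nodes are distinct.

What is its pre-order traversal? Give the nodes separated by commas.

The last element of post-order is the root; it splits in-order into left and right subtrees.
Root L: left subtree has 1 node {S}, right has 12 {Q, U, W, X, V, D, N, Z, A, B, G, T}.
  Root A: left subtree has 8 nodes {Q, U, W, X, V, D, N, Z}, right has 3 {B, G, T}.
    Root V: left subtree has 4 nodes {Q, U, W, X}, right has 3 {D, N, Z}.
      Root U: left subtree has 1 node {Q}, right has 2 {W, X}.
        Root W: left subtree has 0 nodes { }, right has 1 {X}.
      Root N: left subtree has 1 node {D}, right has 1 {Z}.
    Root G: left subtree has 1 node {B}, right has 1 {T}.

L, S, A, V, U, Q, W, X, N, D, Z, G, B, T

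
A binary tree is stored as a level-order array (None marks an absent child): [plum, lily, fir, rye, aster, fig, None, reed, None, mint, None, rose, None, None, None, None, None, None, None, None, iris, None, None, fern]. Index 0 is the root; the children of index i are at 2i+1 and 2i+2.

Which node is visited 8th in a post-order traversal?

Post-order visits the left subtree, then the right subtree, then the node.
At plum: go left to lily.
  At lily: go left to rye.
    At rye: go left to reed.
      reed is a leaf — visit reed.
    At rye: no right child.
    Visit rye.
  At lily: go right to aster.
    At aster: go left to mint.
      At mint: no left child.
      At mint: go right to iris.
        iris is a leaf — visit iris.
      Visit mint.
    At aster: no right child.
    Visit aster.
  Visit lily.
At plum: go right to fir.
  At fir: go left to fig.
    At fig: go left to rose.
      At rose: go left to fern.
        fern is a leaf — visit fern.
      At rose: no right child.
      Visit rose.
    At fig: no right child.
    Visit fig.
  At fir: no right child.
  Visit fir.
Visit plum.
Full post-order sequence: reed, rye, iris, mint, aster, lily, fern, rose, fig, fir, plum.

rose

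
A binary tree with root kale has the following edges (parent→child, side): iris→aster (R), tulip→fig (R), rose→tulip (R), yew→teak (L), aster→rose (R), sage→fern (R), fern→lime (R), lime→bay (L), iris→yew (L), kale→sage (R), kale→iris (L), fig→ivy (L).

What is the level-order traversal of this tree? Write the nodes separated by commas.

kale, iris, sage, yew, aster, fern, teak, rose, lime, tulip, bay, fig, ivy

Level-order visits nodes level by level from the root, left to right within each level.
Level 0: kale
Level 1: iris, sage
Level 2: yew, aster, fern
Level 3: teak, rose, lime
Level 4: tulip, bay
Level 5: fig
Level 6: ivy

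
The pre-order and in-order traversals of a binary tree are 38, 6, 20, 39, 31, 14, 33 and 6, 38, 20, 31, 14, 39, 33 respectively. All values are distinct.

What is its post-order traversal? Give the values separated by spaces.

6 14 31 33 39 20 38

The first element of pre-order is the root; it splits in-order into left and right subtrees.
Root 38: left subtree has 1 node {6}, right has 5 {20, 31, 14, 39, 33}.
  Root 20: left subtree has 0 nodes { }, right has 4 {31, 14, 39, 33}.
    Root 39: left subtree has 2 nodes {31, 14}, right has 1 {33}.
      Root 31: left subtree has 0 nodes { }, right has 1 {14}.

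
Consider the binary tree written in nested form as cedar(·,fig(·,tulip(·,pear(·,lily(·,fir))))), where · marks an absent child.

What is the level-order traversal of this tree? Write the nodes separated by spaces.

cedar fig tulip pear lily fir

Level-order visits nodes level by level from the root, left to right within each level.
Level 0: cedar
Level 1: fig
Level 2: tulip
Level 3: pear
Level 4: lily
Level 5: fir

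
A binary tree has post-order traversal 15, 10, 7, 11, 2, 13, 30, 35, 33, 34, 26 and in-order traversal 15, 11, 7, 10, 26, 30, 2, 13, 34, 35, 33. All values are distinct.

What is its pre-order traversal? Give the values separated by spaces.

26 11 15 7 10 34 30 13 2 33 35

The last element of post-order is the root; it splits in-order into left and right subtrees.
Root 26: left subtree has 4 nodes {15, 11, 7, 10}, right has 6 {30, 2, 13, 34, 35, 33}.
  Root 11: left subtree has 1 node {15}, right has 2 {7, 10}.
    Root 7: left subtree has 0 nodes { }, right has 1 {10}.
  Root 34: left subtree has 3 nodes {30, 2, 13}, right has 2 {35, 33}.
    Root 30: left subtree has 0 nodes { }, right has 2 {2, 13}.
      Root 13: left subtree has 1 node {2}, right has 0 { }.
    Root 33: left subtree has 1 node {35}, right has 0 { }.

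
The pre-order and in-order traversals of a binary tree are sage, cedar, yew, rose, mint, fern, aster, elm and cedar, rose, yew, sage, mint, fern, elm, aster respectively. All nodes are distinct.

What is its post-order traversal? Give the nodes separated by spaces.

rose yew cedar elm aster fern mint sage

The first element of pre-order is the root; it splits in-order into left and right subtrees.
Root sage: left subtree has 3 nodes {cedar, rose, yew}, right has 4 {mint, fern, elm, aster}.
  Root cedar: left subtree has 0 nodes { }, right has 2 {rose, yew}.
    Root yew: left subtree has 1 node {rose}, right has 0 { }.
  Root mint: left subtree has 0 nodes { }, right has 3 {fern, elm, aster}.
    Root fern: left subtree has 0 nodes { }, right has 2 {elm, aster}.
      Root aster: left subtree has 1 node {elm}, right has 0 { }.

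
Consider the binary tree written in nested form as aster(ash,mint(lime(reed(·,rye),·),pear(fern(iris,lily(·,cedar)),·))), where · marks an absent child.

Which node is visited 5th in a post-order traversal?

Post-order visits the left subtree, then the right subtree, then the node.
At aster: go left to ash.
  ash is a leaf — visit ash.
At aster: go right to mint.
  At mint: go left to lime.
    At lime: go left to reed.
      At reed: no left child.
      At reed: go right to rye.
        rye is a leaf — visit rye.
      Visit reed.
    At lime: no right child.
    Visit lime.
  At mint: go right to pear.
    At pear: go left to fern.
      At fern: go left to iris.
        iris is a leaf — visit iris.
      At fern: go right to lily.
        At lily: no left child.
        At lily: go right to cedar.
          cedar is a leaf — visit cedar.
        Visit lily.
      Visit fern.
    At pear: no right child.
    Visit pear.
  Visit mint.
Visit aster.
Full post-order sequence: ash, rye, reed, lime, iris, cedar, lily, fern, pear, mint, aster.

iris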